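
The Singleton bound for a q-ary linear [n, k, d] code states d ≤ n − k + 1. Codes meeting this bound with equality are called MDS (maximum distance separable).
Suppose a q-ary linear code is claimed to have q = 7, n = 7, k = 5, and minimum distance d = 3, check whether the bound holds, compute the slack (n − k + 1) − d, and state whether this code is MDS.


Singleton RHS = n − k + 1 = 3, slack = 0, bound satisfied, MDS.

Singleton bound: d ≤ n − k + 1.
Here n = 7, k = 5, so n − k + 1 = 3.
Given d = 3, check d ≤ 3: YES.
Slack = (n − k + 1) − d = 0.
The code is MDS (slack = 0).
Description: the claimed parameters are [7, 5, 3]_7; such a code would be MDS (meets Singleton bound).


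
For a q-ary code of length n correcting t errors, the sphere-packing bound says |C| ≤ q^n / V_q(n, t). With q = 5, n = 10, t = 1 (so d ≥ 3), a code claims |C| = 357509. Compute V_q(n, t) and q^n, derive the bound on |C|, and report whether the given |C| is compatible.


V_q(n, t) = 41, q^n = 9765625, Hamming bound = 238185, |C| = 357509 > bound (violated).

Step 1: Compute V_q(n, t) = Σ_{j=0}^1 C(n, j) (q−1)^j.
  j = 0: C(10,0)·(4)^0 = 1·1 = 1.
  j = 1: C(10,1)·(4)^1 = 10·4 = 40.
  V_q(n, t) = 1 + 40 = 41.
Step 2: q^n = 5^10 = 9765625.
Step 3: Hamming bound ⌊q^n / V_q(n,t)⌋ = ⌊9765625/41⌋ = 238185.
Step 4: Compare |C| = 357509 to 238185: violated.
The claimed |C| lies above the Hamming bound, so no 5-ary code of length 10 with d ≥ 3 can have 357509 codewords.


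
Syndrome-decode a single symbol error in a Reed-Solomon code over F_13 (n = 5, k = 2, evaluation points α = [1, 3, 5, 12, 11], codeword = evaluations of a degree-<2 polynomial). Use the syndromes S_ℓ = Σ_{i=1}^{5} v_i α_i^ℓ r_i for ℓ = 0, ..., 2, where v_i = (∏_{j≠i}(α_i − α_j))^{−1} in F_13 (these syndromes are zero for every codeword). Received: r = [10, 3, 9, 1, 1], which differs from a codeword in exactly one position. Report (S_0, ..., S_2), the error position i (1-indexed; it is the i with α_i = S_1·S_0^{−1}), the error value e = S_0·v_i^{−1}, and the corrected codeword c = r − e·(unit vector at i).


S = (9, 4, 9), error at position 4, error magnitude e = 10, c = [10, 3, 9, 4, 1].

Step 1: column multipliers v_i = (∏_{j≠i}(α_i − α_j))^{−1} mod 13.
  i = 1 (α = 1): (1−3)(1−5)(1−12)(1−11) = (−2)·(−4)·(−11)·(−10) = 880 ≡ 9, so v_1 = 9^{−1} = 3 (mod 13).
  i = 2 (α = 3): (3−1)(3−5)(3−12)(3−11) = 2·(−2)·(−9)·(−8) = −288 ≡ 11, so v_2 = 11^{−1} = 6 (mod 13).
  i = 3 (α = 5): (5−1)(5−3)(5−12)(5−11) = 4·2·(−7)·(−6) = 336 ≡ 11, so v_3 = 11^{−1} = 6 (mod 13).
  i = 4 (α = 12): (12−1)(12−3)(12−5)(12−11) = 11·9·7·1 = 693 ≡ 4, so v_4 = 4^{−1} = 10 (mod 13).
  i = 5 (α = 11): (11−1)(11−3)(11−5)(11−12) = 10·8·6·(−1) = −480 ≡ 1, so v_5 = 1^{−1} = 1 (mod 13).
  v = [3, 6, 6, 10, 1].
Step 2: syndromes of r = [10, 3, 9, 1, 1] (all sums mod 13).
  S_0 = Σ v_i r_i = 3·10 + 6·3 + 6·9 + 10·1 + 1·1 = 113 ≡ 9.
  S_1 = Σ v_i α_i r_i = 3·1·10 + 6·3·3 + 6·5·9 + 10·12·1 + 1·11·1 = 485 ≡ 4.
  α_i^2 mod 13 = [1, 9, 12, 1, 4].
  S_2 = Σ v_i α_i^2 r_i = 3·1·10 + 6·9·3 + 6·12·9 + 10·1·1 + 1·4·1 = 854 ≡ 9.
  S = (9, 4, 9) ≠ 0, so r is not a codeword (an error is present).
Step 3: locate the error. For a single error e at position i, S_ℓ = v_i·e·α_i^ℓ, so α_err = S_1/S_0.
  S_0^{−1} = 9^{−1} = 3 (mod 13), so α_err = 4·3 = 12 ≡ 12 = α_4. Error position i = 4.
  Consistency check: S_2/S_1 = 9·10 = 90 ≡ 12 = α_err ✓ (single-error assumption holds).
Step 4: error magnitude e = S_0/v_4 = S_0·∏_{j≠4}(α_4 − α_j) = 9·4 = 36 ≡ 10 (mod 13).
Step 5: correct position 4: c_4 = r_4 − e = 1 − 10 ≡ 4 (mod 13). Hence c = [10, 3, 9, 4, 1].
  Check: interpolating c through the α_i gives m(x) = 7 + 3·x (degree < 2) with m(α_i) = c_i for every i, so c is indeed a codeword.


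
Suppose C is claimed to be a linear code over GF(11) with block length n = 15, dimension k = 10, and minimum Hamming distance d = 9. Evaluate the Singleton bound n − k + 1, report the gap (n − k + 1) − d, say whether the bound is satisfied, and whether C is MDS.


Singleton RHS = n − k + 1 = 6, slack = -3, bound violated (no such code; not MDS).

Singleton bound: d ≤ n − k + 1.
Here n = 15, k = 10, so n − k + 1 = 6.
Given d = 9, check d ≤ 6: NO.
Slack = (n − k + 1) − d = -3.
The slack is negative: d = 9 exceeds n − k + 1 = 6 by 3, so the Singleton bound is violated and no linear [15, 10, 9]_11 code can exist. In particular it is not MDS (MDS requires d = n − k + 1 exactly).
Description: the claimed parameters are [15, 10, 9]_11; such a code would be impossible (violates the Singleton bound).


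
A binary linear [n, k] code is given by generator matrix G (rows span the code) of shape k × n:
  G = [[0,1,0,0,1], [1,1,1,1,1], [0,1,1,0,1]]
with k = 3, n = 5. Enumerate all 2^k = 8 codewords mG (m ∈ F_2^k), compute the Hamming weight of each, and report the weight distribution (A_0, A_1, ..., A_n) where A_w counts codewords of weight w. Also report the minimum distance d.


Weight distribution: A_0 = 1, A_1 = 1, A_2 = 2, A_3 = 2, A_4 = 1, A_5 = 1. Minimum distance d = 1.

Enumerate all 2^3 = 8 messages m ∈ F_2^3.
For each, compute codeword c = mG in F_2^5, then tally its weight.
  m = 000 → c = 00000, weight = 0.
  m = 100 → c = 01001, weight = 2.
  m = 010 → c = 11111, weight = 5.
  m = 110 → c = 10110, weight = 3.
  m = 001 → c = 01101, weight = 3.
  m = 101 → c = 00100, weight = 1.
  m = 011 → c = 10010, weight = 2.
  m = 111 → c = 11011, weight = 4.
Tally weights:
  weight 0: 1 codewords.
  weight 1: 1 codewords.
  weight 2: 2 codewords.
  weight 3: 2 codewords.
  weight 4: 1 codewords.
  weight 5: 1 codewords.
Minimum distance d = smallest w > 0 with A_w > 0 = 1.
Sanity: Σ A_w = 8 = 2^3 = 8 ✓.


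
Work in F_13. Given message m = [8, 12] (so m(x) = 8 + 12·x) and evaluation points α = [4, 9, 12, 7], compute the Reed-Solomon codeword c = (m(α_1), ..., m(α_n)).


c = [4, 12, 9, 1]

Message polynomial: m(x) = 8 + 12·x (mod 13).
For each evaluation point α_i, compute m(α_i) mod 13:
  α_1 = 4: Horner steps 12 → 4, so m(4) = 4.
  α_2 = 9: Horner steps 12 → 12, so m(9) = 12.
  α_3 = 12: Horner steps 12 → 9, so m(12) = 9.
  α_4 = 7: Horner steps 12 → 1, so m(7) = 1.
Codeword c = [4, 12, 9, 1] ∈ F_13^4.


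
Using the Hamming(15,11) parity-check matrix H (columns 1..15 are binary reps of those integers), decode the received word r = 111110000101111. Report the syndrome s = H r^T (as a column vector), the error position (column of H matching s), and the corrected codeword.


s = (1, 0, 1, 1)^T, error position = 11, corrected codeword c = 111110000111111

Compute s = H r^T mod 2 one row at a time:
  s_1 = 0 + 0 + 1 + 0 + 1 + 1 + 1 + 1 = 5 ≡ 1 (mod 2).
  s_2 = 1 + 1 + 0 + 0 + 1 + 1 + 1 + 1 = 6 ≡ 0 (mod 2).
  s_3 = 1 + 1 + 0 + 0 + 1 + 0 + 1 + 1 = 5 ≡ 1 (mod 2).
  s_4 = 1 + 1 + 1 + 0 + 0 + 0 + 1 + 1 = 5 ≡ 1 (mod 2).
s = (1, 0, 1, 1)^T — this equals column 11 of H (binary 1011), so error is at position 11.
Correct: flip bit 11 of r = 111110000101111 to get c = 111110000111111.


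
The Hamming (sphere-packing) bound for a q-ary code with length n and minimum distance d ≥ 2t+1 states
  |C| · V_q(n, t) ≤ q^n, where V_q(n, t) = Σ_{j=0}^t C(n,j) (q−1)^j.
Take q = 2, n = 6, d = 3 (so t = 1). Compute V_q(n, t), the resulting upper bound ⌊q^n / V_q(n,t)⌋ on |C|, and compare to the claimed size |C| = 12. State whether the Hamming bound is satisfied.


V_q(n, t) = 7, q^n = 64, Hamming bound = 9, |C| = 12 > bound (violated).

Step 1: Compute V_q(n, t) = Σ_{j=0}^1 C(n, j) (q−1)^j.
  j = 0: C(6,0)·(1)^0 = 1·1 = 1.
  j = 1: C(6,1)·(1)^1 = 6·1 = 6.
  V_q(n, t) = 1 + 6 = 7.
Step 2: q^n = 2^6 = 64.
Step 3: Hamming bound ⌊q^n / V_q(n,t)⌋ = ⌊64/7⌋ = 9.
Step 4: Compare |C| = 12 to 9: violated.
The claimed |C| lies above the Hamming bound, so no 2-ary code of length 6 with d ≥ 3 can have 12 codewords.


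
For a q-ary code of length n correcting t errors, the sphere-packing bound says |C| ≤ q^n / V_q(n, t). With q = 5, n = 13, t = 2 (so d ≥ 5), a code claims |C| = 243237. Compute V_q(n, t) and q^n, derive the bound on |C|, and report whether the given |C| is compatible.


V_q(n, t) = 1301, q^n = 1220703125, Hamming bound = 938280, |C| = 243237 ≤ bound (satisfied).

Step 1: Compute V_q(n, t) = Σ_{j=0}^2 C(n, j) (q−1)^j.
  j = 0: C(13,0)·(4)^0 = 1·1 = 1.
  j = 1: C(13,1)·(4)^1 = 13·4 = 52.
  j = 2: C(13,2)·(4)^2 = 78·16 = 1248.
  V_q(n, t) = 1 + 52 + 1248 = 1301.
Step 2: q^n = 5^13 = 1220703125.
Step 3: Hamming bound ⌊q^n / V_q(n,t)⌋ = ⌊1220703125/1301⌋ = 938280.
Step 4: Compare |C| = 243237 to 938280: satisfied.
The claimed |C| lies below the Hamming bound.


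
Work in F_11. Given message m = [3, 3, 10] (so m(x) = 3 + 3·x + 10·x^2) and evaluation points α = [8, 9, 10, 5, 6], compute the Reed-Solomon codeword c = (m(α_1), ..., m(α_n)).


c = [7, 4, 10, 4, 7]

Message polynomial: m(x) = 3 + 3·x + 10·x^2 (mod 11).
For each evaluation point α_i, compute m(α_i) mod 11:
  α_1 = 8: Horner steps 10 → 6 → 7, so m(8) = 7.
  α_2 = 9: Horner steps 10 → 5 → 4, so m(9) = 4.
  α_3 = 10: Horner steps 10 → 4 → 10, so m(10) = 10.
  α_4 = 5: Horner steps 10 → 9 → 4, so m(5) = 4.
  α_5 = 6: Horner steps 10 → 8 → 7, so m(6) = 7.
Codeword c = [7, 4, 10, 4, 7] ∈ F_11^5.


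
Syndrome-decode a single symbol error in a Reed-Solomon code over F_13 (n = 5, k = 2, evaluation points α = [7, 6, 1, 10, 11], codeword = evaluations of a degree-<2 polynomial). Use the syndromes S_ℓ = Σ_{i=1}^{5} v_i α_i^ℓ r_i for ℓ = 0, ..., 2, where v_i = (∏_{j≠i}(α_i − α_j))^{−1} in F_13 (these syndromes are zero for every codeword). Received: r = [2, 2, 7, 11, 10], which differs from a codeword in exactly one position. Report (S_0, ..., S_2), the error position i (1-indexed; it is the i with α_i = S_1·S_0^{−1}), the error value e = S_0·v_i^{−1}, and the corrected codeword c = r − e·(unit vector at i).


S = (2, 1, 7), error at position 1, error magnitude e = 1, c = [1, 2, 7, 11, 10].

Step 1: column multipliers v_i = (∏_{j≠i}(α_i − α_j))^{−1} mod 13.
  i = 1 (α = 7): (7−6)(7−1)(7−10)(7−11) = 1·6·(−3)·(−4) = 72 ≡ 7, so v_1 = 7^{−1} = 2 (mod 13).
  i = 2 (α = 6): (6−7)(6−1)(6−10)(6−11) = (−1)·5·(−4)·(−5) = −100 ≡ 4, so v_2 = 4^{−1} = 10 (mod 13).
  i = 3 (α = 1): (1−7)(1−6)(1−10)(1−11) = (−6)·(−5)·(−9)·(−10) = 2700 ≡ 9, so v_3 = 9^{−1} = 3 (mod 13).
  i = 4 (α = 10): (10−7)(10−6)(10−1)(10−11) = 3·4·9·(−1) = −108 ≡ 9, so v_4 = 9^{−1} = 3 (mod 13).
  i = 5 (α = 11): (11−7)(11−6)(11−1)(11−10) = 4·5·10·1 = 200 ≡ 5, so v_5 = 5^{−1} = 8 (mod 13).
  v = [2, 10, 3, 3, 8].
Step 2: syndromes of r = [2, 2, 7, 11, 10] (all sums mod 13).
  S_0 = Σ v_i r_i = 2·2 + 10·2 + 3·7 + 3·11 + 8·10 = 158 ≡ 2.
  S_1 = Σ v_i α_i r_i = 2·7·2 + 10·6·2 + 3·1·7 + 3·10·11 + 8·11·10 = 1379 ≡ 1.
  α_i^2 mod 13 = [10, 10, 1, 9, 4].
  S_2 = Σ v_i α_i^2 r_i = 2·10·2 + 10·10·2 + 3·1·7 + 3·9·11 + 8·4·10 = 878 ≡ 7.
  S = (2, 1, 7) ≠ 0, so r is not a codeword (an error is present).
Step 3: locate the error. For a single error e at position i, S_ℓ = v_i·e·α_i^ℓ, so α_err = S_1/S_0.
  S_0^{−1} = 2^{−1} = 7 (mod 13), so α_err = 1·7 = 7 ≡ 7 = α_1. Error position i = 1.
  Consistency check: S_2/S_1 = 7·1 = 7 ≡ 7 = α_err ✓ (single-error assumption holds).
Step 4: error magnitude e = S_0/v_1 = S_0·∏_{j≠1}(α_1 − α_j) = 2·7 = 14 ≡ 1 (mod 13).
Step 5: correct position 1: c_1 = r_1 − e = 2 − 1 ≡ 1 (mod 13). Hence c = [1, 2, 7, 11, 10].
  Check: interpolating c through the α_i gives m(x) = 8 + 12·x (degree < 2) with m(α_i) = c_i for every i, so c is indeed a codeword.


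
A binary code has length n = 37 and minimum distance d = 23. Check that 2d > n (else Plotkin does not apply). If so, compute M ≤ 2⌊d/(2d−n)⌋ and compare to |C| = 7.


Plotkin bound M ≤ 4; given |C| = 7 > bound (violated).

Check applicability: 2d = 46, n = 37.
2d − n = 9 > 0, so Plotkin applies.
Compute d/(2d−n) = 23/9 ≈ 2.5556.
⌊d/(2d−n)⌋ = 2.
Plotkin bound: M ≤ 2·2 = 4.
Given |C| = 7, check: VIOLATED.
This |C| is above the Plotkin bound, so no binary code with n = 37, d = 23 and 7 codewords exists.


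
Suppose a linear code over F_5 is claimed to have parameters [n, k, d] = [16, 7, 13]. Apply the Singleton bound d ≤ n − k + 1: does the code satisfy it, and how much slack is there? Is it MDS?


Singleton RHS = n − k + 1 = 10, slack = -3, bound violated (no such code; not MDS).

Singleton bound: d ≤ n − k + 1.
Here n = 16, k = 7, so n − k + 1 = 10.
Given d = 13, check d ≤ 10: NO.
Slack = (n − k + 1) − d = -3.
The slack is negative: d = 13 exceeds n − k + 1 = 10 by 3, so the Singleton bound is violated and no linear [16, 7, 13]_5 code can exist. In particular it is not MDS (MDS requires d = n − k + 1 exactly).
Description: the claimed parameters are [16, 7, 13]_5; such a code would be impossible (violates the Singleton bound).


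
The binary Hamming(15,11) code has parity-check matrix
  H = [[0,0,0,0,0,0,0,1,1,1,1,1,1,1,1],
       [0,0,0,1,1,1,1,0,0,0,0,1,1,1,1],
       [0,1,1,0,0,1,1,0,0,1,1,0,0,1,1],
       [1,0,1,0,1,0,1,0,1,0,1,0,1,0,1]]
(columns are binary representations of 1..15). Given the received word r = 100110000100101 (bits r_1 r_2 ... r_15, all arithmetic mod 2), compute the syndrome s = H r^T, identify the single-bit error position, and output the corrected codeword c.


s = (1, 0, 0, 0)^T, error position = 8, corrected codeword c = 100110010100101

Compute s = H r^T mod 2 one row at a time:
  s_1 = 0 + 0 + 1 + 0 + 0 + 1 + 0 + 1 = 3 ≡ 1 (mod 2).
  s_2 = 1 + 1 + 0 + 0 + 0 + 1 + 0 + 1 = 4 ≡ 0 (mod 2).
  s_3 = 0 + 0 + 0 + 0 + 1 + 0 + 0 + 1 = 2 ≡ 0 (mod 2).
  s_4 = 1 + 0 + 1 + 0 + 0 + 0 + 1 + 1 = 4 ≡ 0 (mod 2).
s = (1, 0, 0, 0)^T — this equals column 8 of H (binary 1000), so error is at position 8.
Correct: flip bit 8 of r = 100110000100101 to get c = 100110010100101.


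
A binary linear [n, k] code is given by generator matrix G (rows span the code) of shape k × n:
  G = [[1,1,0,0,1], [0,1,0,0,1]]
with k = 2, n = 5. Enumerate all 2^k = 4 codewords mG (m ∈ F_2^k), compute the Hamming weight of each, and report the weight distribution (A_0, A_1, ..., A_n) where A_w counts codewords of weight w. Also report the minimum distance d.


Weight distribution: A_0 = 1, A_1 = 1, A_2 = 1, A_3 = 1. Minimum distance d = 1.

Enumerate all 2^2 = 4 messages m ∈ F_2^2.
For each, compute codeword c = mG in F_2^5, then tally its weight.
  m = 00 → c = 00000, weight = 0.
  m = 10 → c = 11001, weight = 3.
  m = 01 → c = 01001, weight = 2.
  m = 11 → c = 10000, weight = 1.
Tally weights:
  weight 0: 1 codewords.
  weight 1: 1 codewords.
  weight 2: 1 codewords.
  weight 3: 1 codewords.
Minimum distance d = smallest w > 0 with A_w > 0 = 1.
Sanity: Σ A_w = 4 = 2^2 = 4 ✓.


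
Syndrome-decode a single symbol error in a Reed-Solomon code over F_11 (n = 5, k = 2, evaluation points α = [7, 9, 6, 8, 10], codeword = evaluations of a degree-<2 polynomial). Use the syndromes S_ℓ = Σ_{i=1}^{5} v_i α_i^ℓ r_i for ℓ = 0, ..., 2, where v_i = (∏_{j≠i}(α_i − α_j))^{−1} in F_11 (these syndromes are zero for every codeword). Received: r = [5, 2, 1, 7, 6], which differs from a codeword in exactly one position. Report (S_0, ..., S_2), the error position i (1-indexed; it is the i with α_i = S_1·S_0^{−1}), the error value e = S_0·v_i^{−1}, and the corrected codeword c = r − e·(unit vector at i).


S = (5, 7, 1), error at position 4, error magnitude e = 9, c = [5, 2, 1, 9, 6].

Step 1: column multipliers v_i = (∏_{j≠i}(α_i − α_j))^{−1} mod 11.
  i = 1 (α = 7): (7−9)(7−6)(7−8)(7−10) = (−2)·1·(−1)·(−3) = −6 ≡ 5, so v_1 = 5^{−1} = 9 (mod 11).
  i = 2 (α = 9): (9−7)(9−6)(9−8)(9−10) = 2·3·1·(−1) = −6 ≡ 5, so v_2 = 5^{−1} = 9 (mod 11).
  i = 3 (α = 6): (6−7)(6−9)(6−8)(6−10) = (−1)·(−3)·(−2)·(−4) = 24 ≡ 2, so v_3 = 2^{−1} = 6 (mod 11).
  i = 4 (α = 8): (8−7)(8−9)(8−6)(8−10) = 1·(−1)·2·(−2) = 4 ≡ 4, so v_4 = 4^{−1} = 3 (mod 11).
  i = 5 (α = 10): (10−7)(10−9)(10−6)(10−8) = 3·1·4·2 = 24 ≡ 2, so v_5 = 2^{−1} = 6 (mod 11).
  v = [9, 9, 6, 3, 6].
Step 2: syndromes of r = [5, 2, 1, 7, 6] (all sums mod 11).
  S_0 = Σ v_i r_i = 9·5 + 9·2 + 6·1 + 3·7 + 6·6 = 126 ≡ 5.
  S_1 = Σ v_i α_i r_i = 9·7·5 + 9·9·2 + 6·6·1 + 3·8·7 + 6·10·6 = 1041 ≡ 7.
  α_i^2 mod 11 = [5, 4, 3, 9, 1].
  S_2 = Σ v_i α_i^2 r_i = 9·5·5 + 9·4·2 + 6·3·1 + 3·9·7 + 6·1·6 = 540 ≡ 1.
  S = (5, 7, 1) ≠ 0, so r is not a codeword (an error is present).
Step 3: locate the error. For a single error e at position i, S_ℓ = v_i·e·α_i^ℓ, so α_err = S_1/S_0.
  S_0^{−1} = 5^{−1} = 9 (mod 11), so α_err = 7·9 = 63 ≡ 8 = α_4. Error position i = 4.
  Consistency check: S_2/S_1 = 1·8 = 8 ≡ 8 = α_err ✓ (single-error assumption holds).
Step 4: error magnitude e = S_0/v_4 = S_0·∏_{j≠4}(α_4 − α_j) = 5·4 = 20 ≡ 9 (mod 11).
Step 5: correct position 4: c_4 = r_4 − e = 7 − 9 ≡ 9 (mod 11). Hence c = [5, 2, 1, 9, 6].
  Check: interpolating c through the α_i gives m(x) = 10 + 4·x (degree < 2) with m(α_i) = c_i for every i, so c is indeed a codeword.


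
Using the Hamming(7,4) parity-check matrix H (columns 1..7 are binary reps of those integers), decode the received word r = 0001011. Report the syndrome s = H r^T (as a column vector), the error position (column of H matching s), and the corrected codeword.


s = (1, 0, 1)^T, error position = 5, corrected codeword c = 0001111

Compute s = H r^T mod 2 one row at a time:
  s_1 = 1 + 0 + 1 + 1 = 3 ≡ 1 (mod 2).
  s_2 = 0 + 0 + 1 + 1 = 2 ≡ 0 (mod 2).
  s_3 = 0 + 0 + 0 + 1 = 1 ≡ 1 (mod 2).
s = (1, 0, 1)^T — this equals column 5 of H (binary 101), so error is at position 5.
Correct: flip bit 5 of r = 0001011 to get c = 0001111.


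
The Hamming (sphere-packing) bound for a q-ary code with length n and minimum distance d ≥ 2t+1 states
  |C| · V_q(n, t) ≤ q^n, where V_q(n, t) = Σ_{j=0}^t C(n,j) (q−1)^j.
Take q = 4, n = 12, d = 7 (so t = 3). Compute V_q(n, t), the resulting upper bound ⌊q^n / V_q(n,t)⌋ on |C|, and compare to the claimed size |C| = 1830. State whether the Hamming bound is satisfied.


V_q(n, t) = 6571, q^n = 16777216, Hamming bound = 2553, |C| = 1830 ≤ bound (satisfied).

Step 1: Compute V_q(n, t) = Σ_{j=0}^3 C(n, j) (q−1)^j.
  j = 0: C(12,0)·(3)^0 = 1·1 = 1.
  j = 1: C(12,1)·(3)^1 = 12·3 = 36.
  j = 2: C(12,2)·(3)^2 = 66·9 = 594.
  j = 3: C(12,3)·(3)^3 = 220·27 = 5940.
  V_q(n, t) = 1 + 36 + 594 + 5940 = 6571.
Step 2: q^n = 4^12 = 16777216.
Step 3: Hamming bound ⌊q^n / V_q(n,t)⌋ = ⌊16777216/6571⌋ = 2553.
Step 4: Compare |C| = 1830 to 2553: satisfied.
The claimed |C| lies below the Hamming bound.


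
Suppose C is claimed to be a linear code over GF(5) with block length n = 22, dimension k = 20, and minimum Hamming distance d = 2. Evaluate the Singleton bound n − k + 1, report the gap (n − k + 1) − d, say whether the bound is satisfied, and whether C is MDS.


Singleton RHS = n − k + 1 = 3, slack = 1, bound satisfied, not MDS.

Singleton bound: d ≤ n − k + 1.
Here n = 22, k = 20, so n − k + 1 = 3.
Given d = 2, check d ≤ 3: YES.
Slack = (n − k + 1) − d = 1.
The code is NOT MDS (slack = 1 > 0).
Description: the claimed parameters are [22, 20, 2]_5; such a code would be non-MDS.


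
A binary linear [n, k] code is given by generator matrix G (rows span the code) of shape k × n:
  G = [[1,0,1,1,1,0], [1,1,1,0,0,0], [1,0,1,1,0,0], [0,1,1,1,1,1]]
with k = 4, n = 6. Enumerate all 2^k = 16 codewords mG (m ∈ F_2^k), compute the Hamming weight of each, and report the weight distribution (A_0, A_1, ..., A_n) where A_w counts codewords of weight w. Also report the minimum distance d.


Weight distribution: A_0 = 1, A_1 = 1, A_2 = 2, A_3 = 6, A_4 = 5, A_5 = 1. Minimum distance d = 1.

Enumerate all 2^4 = 16 messages m ∈ F_2^4.
For each, compute codeword c = mG in F_2^6, then tally its weight.
  m = 0000 → c = 000000, weight = 0.
  m = 1000 → c = 101110, weight = 4.
  m = 0100 → c = 111000, weight = 3.
  m = 1100 → c = 010110, weight = 3.
  m = 0010 → c = 101100, weight = 3.
  m = 1010 → c = 000010, weight = 1.
  m = 0110 → c = 010100, weight = 2.
  m = 1110 → c = 111010, weight = 4.
  m = 0001 → c = 011111, weight = 5.
  m = 1001 → c = 110001, weight = 3.
  m = 0101 → c = 100111, weight = 4.
  m = 1101 → c = 001001, weight = 2.
  m = 0011 → c = 110011, weight = 4.
  m = 1011 → c = 011101, weight = 4.
  m = 0111 → c = 001011, weight = 3.
  m = 1111 → c = 100101, weight = 3.
Tally weights:
  weight 0: 1 codewords.
  weight 1: 1 codewords.
  weight 2: 2 codewords.
  weight 3: 6 codewords.
  weight 4: 5 codewords.
  weight 5: 1 codewords.
Minimum distance d = smallest w > 0 with A_w > 0 = 1.
Sanity: Σ A_w = 16 = 2^4 = 16 ✓.


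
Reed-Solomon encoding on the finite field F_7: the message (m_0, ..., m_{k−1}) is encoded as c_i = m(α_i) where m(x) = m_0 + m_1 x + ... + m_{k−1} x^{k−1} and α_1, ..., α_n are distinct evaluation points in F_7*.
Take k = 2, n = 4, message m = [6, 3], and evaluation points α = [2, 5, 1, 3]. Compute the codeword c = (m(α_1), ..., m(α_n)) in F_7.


c = [5, 0, 2, 1]

Message polynomial: m(x) = 6 + 3·x (mod 7).
For each evaluation point α_i, compute m(α_i) mod 7:
  α_1 = 2: Horner steps 3 → 5, so m(2) = 5.
  α_2 = 5: Horner steps 3 → 0, so m(5) = 0.
  α_3 = 1: Horner steps 3 → 2, so m(1) = 2.
  α_4 = 3: Horner steps 3 → 1, so m(3) = 1.
Codeword c = [5, 0, 2, 1] ∈ F_7^4.


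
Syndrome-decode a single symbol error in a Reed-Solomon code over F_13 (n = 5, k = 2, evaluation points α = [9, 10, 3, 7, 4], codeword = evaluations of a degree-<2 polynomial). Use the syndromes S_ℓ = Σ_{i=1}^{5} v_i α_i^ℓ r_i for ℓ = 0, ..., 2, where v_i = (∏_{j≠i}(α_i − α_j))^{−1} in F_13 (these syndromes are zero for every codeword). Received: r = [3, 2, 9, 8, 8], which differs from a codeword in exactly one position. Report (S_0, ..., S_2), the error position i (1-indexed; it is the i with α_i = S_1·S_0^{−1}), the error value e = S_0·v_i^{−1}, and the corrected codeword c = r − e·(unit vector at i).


S = (6, 3, 8), error at position 4, error magnitude e = 3, c = [3, 2, 9, 5, 8].

Step 1: column multipliers v_i = (∏_{j≠i}(α_i − α_j))^{−1} mod 13.
  i = 1 (α = 9): (9−10)(9−3)(9−7)(9−4) = (−1)·6·2·5 = −60 ≡ 5, so v_1 = 5^{−1} = 8 (mod 13).
  i = 2 (α = 10): (10−9)(10−3)(10−7)(10−4) = 1·7·3·6 = 126 ≡ 9, so v_2 = 9^{−1} = 3 (mod 13).
  i = 3 (α = 3): (3−9)(3−10)(3−7)(3−4) = (−6)·(−7)·(−4)·(−1) = 168 ≡ 12, so v_3 = 12^{−1} = 12 (mod 13).
  i = 4 (α = 7): (7−9)(7−10)(7−3)(7−4) = (−2)·(−3)·4·3 = 72 ≡ 7, so v_4 = 7^{−1} = 2 (mod 13).
  i = 5 (α = 4): (4−9)(4−10)(4−3)(4−7) = (−5)·(−6)·1·(−3) = −90 ≡ 1, so v_5 = 1^{−1} = 1 (mod 13).
  v = [8, 3, 12, 2, 1].
Step 2: syndromes of r = [3, 2, 9, 8, 8] (all sums mod 13).
  S_0 = Σ v_i r_i = 8·3 + 3·2 + 12·9 + 2·8 + 1·8 = 162 ≡ 6.
  S_1 = Σ v_i α_i r_i = 8·9·3 + 3·10·2 + 12·3·9 + 2·7·8 + 1·4·8 = 744 ≡ 3.
  α_i^2 mod 13 = [3, 9, 9, 10, 3].
  S_2 = Σ v_i α_i^2 r_i = 8·3·3 + 3·9·2 + 12·9·9 + 2·10·8 + 1·3·8 = 1282 ≡ 8.
  S = (6, 3, 8) ≠ 0, so r is not a codeword (an error is present).
Step 3: locate the error. For a single error e at position i, S_ℓ = v_i·e·α_i^ℓ, so α_err = S_1/S_0.
  S_0^{−1} = 6^{−1} = 11 (mod 13), so α_err = 3·11 = 33 ≡ 7 = α_4. Error position i = 4.
  Consistency check: S_2/S_1 = 8·9 = 72 ≡ 7 = α_err ✓ (single-error assumption holds).
Step 4: error magnitude e = S_0/v_4 = S_0·∏_{j≠4}(α_4 − α_j) = 6·7 = 42 ≡ 3 (mod 13).
Step 5: correct position 4: c_4 = r_4 − e = 8 − 3 ≡ 5 (mod 13). Hence c = [3, 2, 9, 5, 8].
  Check: interpolating c through the α_i gives m(x) = 12 + 12·x (degree < 2) with m(α_i) = c_i for every i, so c is indeed a codeword.


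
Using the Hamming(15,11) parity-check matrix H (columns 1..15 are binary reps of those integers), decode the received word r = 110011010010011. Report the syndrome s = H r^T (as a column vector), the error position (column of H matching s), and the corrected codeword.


s = (0, 0, 1, 0)^T, error position = 2, corrected codeword c = 100011010010011

Compute s = H r^T mod 2 one row at a time:
  s_1 = 1 + 0 + 0 + 1 + 0 + 0 + 1 + 1 = 4 ≡ 0 (mod 2).
  s_2 = 0 + 1 + 1 + 0 + 0 + 0 + 1 + 1 = 4 ≡ 0 (mod 2).
  s_3 = 1 + 0 + 1 + 0 + 0 + 1 + 1 + 1 = 5 ≡ 1 (mod 2).
  s_4 = 1 + 0 + 1 + 0 + 0 + 1 + 0 + 1 = 4 ≡ 0 (mod 2).
s = (0, 0, 1, 0)^T — this equals column 2 of H (binary 0010), so error is at position 2.
Correct: flip bit 2 of r = 110011010010011 to get c = 100011010010011.


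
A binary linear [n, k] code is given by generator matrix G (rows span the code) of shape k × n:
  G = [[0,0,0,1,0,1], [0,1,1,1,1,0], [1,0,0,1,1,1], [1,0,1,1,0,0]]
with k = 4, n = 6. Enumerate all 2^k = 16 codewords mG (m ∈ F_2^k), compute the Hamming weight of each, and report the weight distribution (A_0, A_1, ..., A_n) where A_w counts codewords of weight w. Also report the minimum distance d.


Weight distribution: A_0 = 1, A_1 = 1, A_2 = 2, A_3 = 6, A_4 = 5, A_5 = 1. Minimum distance d = 1.

Enumerate all 2^4 = 16 messages m ∈ F_2^4.
For each, compute codeword c = mG in F_2^6, then tally its weight.
  m = 0000 → c = 000000, weight = 0.
  m = 1000 → c = 000101, weight = 2.
  m = 0100 → c = 011110, weight = 4.
  m = 1100 → c = 011011, weight = 4.
  m = 0010 → c = 100111, weight = 4.
  m = 1010 → c = 100010, weight = 2.
  m = 0110 → c = 111001, weight = 4.
  m = 1110 → c = 111100, weight = 4.
  m = 0001 → c = 101100, weight = 3.
  m = 1001 → c = 101001, weight = 3.
  m = 0101 → c = 110010, weight = 3.
  m = 1101 → c = 110111, weight = 5.
  m = 0011 → c = 001011, weight = 3.
  m = 1011 → c = 001110, weight = 3.
  m = 0111 → c = 010101, weight = 3.
  m = 1111 → c = 010000, weight = 1.
Tally weights:
  weight 0: 1 codewords.
  weight 1: 1 codewords.
  weight 2: 2 codewords.
  weight 3: 6 codewords.
  weight 4: 5 codewords.
  weight 5: 1 codewords.
Minimum distance d = smallest w > 0 with A_w > 0 = 1.
Sanity: Σ A_w = 16 = 2^4 = 16 ✓.


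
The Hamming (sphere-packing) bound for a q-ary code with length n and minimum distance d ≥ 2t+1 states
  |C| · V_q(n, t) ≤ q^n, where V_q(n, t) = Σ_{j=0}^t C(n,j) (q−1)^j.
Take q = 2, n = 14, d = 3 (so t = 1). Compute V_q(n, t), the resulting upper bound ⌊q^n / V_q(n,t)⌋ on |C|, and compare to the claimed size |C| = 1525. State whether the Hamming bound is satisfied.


V_q(n, t) = 15, q^n = 16384, Hamming bound = 1092, |C| = 1525 > bound (violated).

Step 1: Compute V_q(n, t) = Σ_{j=0}^1 C(n, j) (q−1)^j.
  j = 0: C(14,0)·(1)^0 = 1·1 = 1.
  j = 1: C(14,1)·(1)^1 = 14·1 = 14.
  V_q(n, t) = 1 + 14 = 15.
Step 2: q^n = 2^14 = 16384.
Step 3: Hamming bound ⌊q^n / V_q(n,t)⌋ = ⌊16384/15⌋ = 1092.
Step 4: Compare |C| = 1525 to 1092: violated.
The claimed |C| lies above the Hamming bound, so no 2-ary code of length 14 with d ≥ 3 can have 1525 codewords.


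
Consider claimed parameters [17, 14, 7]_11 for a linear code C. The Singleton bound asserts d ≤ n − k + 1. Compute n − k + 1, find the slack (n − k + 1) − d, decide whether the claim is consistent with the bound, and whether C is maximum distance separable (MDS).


Singleton RHS = n − k + 1 = 4, slack = -3, bound violated (no such code; not MDS).

Singleton bound: d ≤ n − k + 1.
Here n = 17, k = 14, so n − k + 1 = 4.
Given d = 7, check d ≤ 4: NO.
Slack = (n − k + 1) − d = -3.
The slack is negative: d = 7 exceeds n − k + 1 = 4 by 3, so the Singleton bound is violated and no linear [17, 14, 7]_11 code can exist. In particular it is not MDS (MDS requires d = n − k + 1 exactly).
Description: the claimed parameters are [17, 14, 7]_11; such a code would be impossible (violates the Singleton bound).


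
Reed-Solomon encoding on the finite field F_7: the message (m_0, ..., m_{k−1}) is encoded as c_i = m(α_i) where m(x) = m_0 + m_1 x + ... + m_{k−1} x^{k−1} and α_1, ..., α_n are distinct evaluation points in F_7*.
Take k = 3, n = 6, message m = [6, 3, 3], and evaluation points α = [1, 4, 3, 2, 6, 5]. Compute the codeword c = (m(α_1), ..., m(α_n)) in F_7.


c = [5, 3, 0, 3, 6, 5]

Message polynomial: m(x) = 6 + 3·x + 3·x^2 (mod 7).
For each evaluation point α_i, compute m(α_i) mod 7:
  α_1 = 1: Horner steps 3 → 6 → 5, so m(1) = 5.
  α_2 = 4: Horner steps 3 → 1 → 3, so m(4) = 3.
  α_3 = 3: Horner steps 3 → 5 → 0, so m(3) = 0.
  α_4 = 2: Horner steps 3 → 2 → 3, so m(2) = 3.
  α_5 = 6: Horner steps 3 → 0 → 6, so m(6) = 6.
  α_6 = 5: Horner steps 3 → 4 → 5, so m(5) = 5.
Codeword c = [5, 3, 0, 3, 6, 5] ∈ F_7^6.


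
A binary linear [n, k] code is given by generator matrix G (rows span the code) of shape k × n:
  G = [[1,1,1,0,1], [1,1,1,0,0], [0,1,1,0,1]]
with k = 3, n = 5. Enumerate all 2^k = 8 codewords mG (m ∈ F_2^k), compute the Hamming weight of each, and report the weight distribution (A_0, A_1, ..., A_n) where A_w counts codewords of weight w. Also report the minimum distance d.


Weight distribution: A_0 = 1, A_1 = 2, A_2 = 2, A_3 = 2, A_4 = 1. Minimum distance d = 1.

Enumerate all 2^3 = 8 messages m ∈ F_2^3.
For each, compute codeword c = mG in F_2^5, then tally its weight.
  m = 000 → c = 00000, weight = 0.
  m = 100 → c = 11101, weight = 4.
  m = 010 → c = 11100, weight = 3.
  m = 110 → c = 00001, weight = 1.
  m = 001 → c = 01101, weight = 3.
  m = 101 → c = 10000, weight = 1.
  m = 011 → c = 10001, weight = 2.
  m = 111 → c = 01100, weight = 2.
Tally weights:
  weight 0: 1 codewords.
  weight 1: 2 codewords.
  weight 2: 2 codewords.
  weight 3: 2 codewords.
  weight 4: 1 codewords.
Minimum distance d = smallest w > 0 with A_w > 0 = 1.
Sanity: Σ A_w = 8 = 2^3 = 8 ✓.


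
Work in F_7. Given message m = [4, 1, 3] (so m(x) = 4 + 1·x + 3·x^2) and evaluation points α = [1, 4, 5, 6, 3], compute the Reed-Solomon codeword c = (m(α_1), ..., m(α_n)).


c = [1, 0, 0, 6, 6]

Message polynomial: m(x) = 4 + 1·x + 3·x^2 (mod 7).
For each evaluation point α_i, compute m(α_i) mod 7:
  α_1 = 1: Horner steps 3 → 4 → 1, so m(1) = 1.
  α_2 = 4: Horner steps 3 → 6 → 0, so m(4) = 0.
  α_3 = 5: Horner steps 3 → 2 → 0, so m(5) = 0.
  α_4 = 6: Horner steps 3 → 5 → 6, so m(6) = 6.
  α_5 = 3: Horner steps 3 → 3 → 6, so m(3) = 6.
Codeword c = [1, 0, 0, 6, 6] ∈ F_7^5.


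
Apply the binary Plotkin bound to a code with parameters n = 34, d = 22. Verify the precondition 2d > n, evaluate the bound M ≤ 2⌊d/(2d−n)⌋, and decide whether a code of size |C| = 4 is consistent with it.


Plotkin bound M ≤ 4; given |C| = 4 ≤ bound (satisfied).

Check applicability: 2d = 44, n = 34.
2d − n = 10 > 0, so Plotkin applies.
Compute d/(2d−n) = 22/10 ≈ 2.2000.
⌊d/(2d−n)⌋ = 2.
Plotkin bound: M ≤ 2·2 = 4.
Given |C| = 4, check: satisfied.
This |C| is at the Plotkin bound.


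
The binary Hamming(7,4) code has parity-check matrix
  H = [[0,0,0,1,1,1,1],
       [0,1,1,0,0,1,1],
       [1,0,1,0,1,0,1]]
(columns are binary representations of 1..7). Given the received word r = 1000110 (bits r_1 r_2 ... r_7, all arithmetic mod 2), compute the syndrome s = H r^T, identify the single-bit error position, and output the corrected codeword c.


s = (0, 1, 0)^T, error position = 2, corrected codeword c = 1100110

Compute s = H r^T mod 2 one row at a time:
  s_1 = 0 + 1 + 1 + 0 = 2 ≡ 0 (mod 2).
  s_2 = 0 + 0 + 1 + 0 = 1 ≡ 1 (mod 2).
  s_3 = 1 + 0 + 1 + 0 = 2 ≡ 0 (mod 2).
s = (0, 1, 0)^T — this equals column 2 of H (binary 010), so error is at position 2.
Correct: flip bit 2 of r = 1000110 to get c = 1100110.


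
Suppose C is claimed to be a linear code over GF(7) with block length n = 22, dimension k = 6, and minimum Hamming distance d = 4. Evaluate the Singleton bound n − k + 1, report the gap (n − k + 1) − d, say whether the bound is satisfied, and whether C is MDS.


Singleton RHS = n − k + 1 = 17, slack = 13, bound satisfied, not MDS.

Singleton bound: d ≤ n − k + 1.
Here n = 22, k = 6, so n − k + 1 = 17.
Given d = 4, check d ≤ 17: YES.
Slack = (n − k + 1) − d = 13.
The code is NOT MDS (slack = 13 > 0).
Description: the claimed parameters are [22, 6, 4]_7; such a code would be non-MDS.


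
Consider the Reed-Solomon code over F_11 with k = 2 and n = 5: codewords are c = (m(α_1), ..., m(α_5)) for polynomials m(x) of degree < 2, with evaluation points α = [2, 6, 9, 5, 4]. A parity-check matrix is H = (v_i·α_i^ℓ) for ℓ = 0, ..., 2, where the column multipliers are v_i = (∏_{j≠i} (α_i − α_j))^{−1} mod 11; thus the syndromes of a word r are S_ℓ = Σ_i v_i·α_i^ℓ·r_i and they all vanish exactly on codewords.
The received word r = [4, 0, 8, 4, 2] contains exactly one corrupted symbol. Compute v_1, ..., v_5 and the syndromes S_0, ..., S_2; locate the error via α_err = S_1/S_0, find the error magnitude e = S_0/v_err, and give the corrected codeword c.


S = (3, 4, 9), error at position 4, error magnitude e = 3, c = [4, 0, 8, 1, 2].

Step 1: column multipliers v_i = (∏_{j≠i}(α_i − α_j))^{−1} mod 11.
  i = 1 (α = 2): (2−6)(2−9)(2−5)(2−4) = (−4)·(−7)·(−3)·(−2) = 168 ≡ 3, so v_1 = 3^{−1} = 4 (mod 11).
  i = 2 (α = 6): (6−2)(6−9)(6−5)(6−4) = 4·(−3)·1·2 = −24 ≡ 9, so v_2 = 9^{−1} = 5 (mod 11).
  i = 3 (α = 9): (9−2)(9−6)(9−5)(9−4) = 7·3·4·5 = 420 ≡ 2, so v_3 = 2^{−1} = 6 (mod 11).
  i = 4 (α = 5): (5−2)(5−6)(5−9)(5−4) = 3·(−1)·(−4)·1 = 12 ≡ 1, so v_4 = 1^{−1} = 1 (mod 11).
  i = 5 (α = 4): (4−2)(4−6)(4−9)(4−5) = 2·(−2)·(−5)·(−1) = −20 ≡ 2, so v_5 = 2^{−1} = 6 (mod 11).
  v = [4, 5, 6, 1, 6].
Step 2: syndromes of r = [4, 0, 8, 4, 2] (all sums mod 11).
  S_0 = Σ v_i r_i = 4·4 + 5·0 + 6·8 + 1·4 + 6·2 = 80 ≡ 3.
  S_1 = Σ v_i α_i r_i = 4·2·4 + 5·6·0 + 6·9·8 + 1·5·4 + 6·4·2 = 532 ≡ 4.
  α_i^2 mod 11 = [4, 3, 4, 3, 5].
  S_2 = Σ v_i α_i^2 r_i = 4·4·4 + 5·3·0 + 6·4·8 + 1·3·4 + 6·5·2 = 328 ≡ 9.
  S = (3, 4, 9) ≠ 0, so r is not a codeword (an error is present).
Step 3: locate the error. For a single error e at position i, S_ℓ = v_i·e·α_i^ℓ, so α_err = S_1/S_0.
  S_0^{−1} = 3^{−1} = 4 (mod 11), so α_err = 4·4 = 16 ≡ 5 = α_4. Error position i = 4.
  Consistency check: S_2/S_1 = 9·3 = 27 ≡ 5 = α_err ✓ (single-error assumption holds).
Step 4: error magnitude e = S_0/v_4 = S_0·∏_{j≠4}(α_4 − α_j) = 3·1 = 3 ≡ 3 (mod 11).
Step 5: correct position 4: c_4 = r_4 − e = 4 − 3 ≡ 1 (mod 11). Hence c = [4, 0, 8, 1, 2].
  Check: interpolating c through the α_i gives m(x) = 6 + 10·x (degree < 2) with m(α_i) = c_i for every i, so c is indeed a codeword.


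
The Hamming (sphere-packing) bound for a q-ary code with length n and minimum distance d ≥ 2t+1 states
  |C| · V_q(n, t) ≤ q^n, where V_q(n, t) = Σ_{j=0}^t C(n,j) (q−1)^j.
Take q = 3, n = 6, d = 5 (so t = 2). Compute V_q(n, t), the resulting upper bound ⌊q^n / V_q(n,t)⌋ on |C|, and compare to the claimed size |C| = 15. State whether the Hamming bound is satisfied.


V_q(n, t) = 73, q^n = 729, Hamming bound = 9, |C| = 15 > bound (violated).

Step 1: Compute V_q(n, t) = Σ_{j=0}^2 C(n, j) (q−1)^j.
  j = 0: C(6,0)·(2)^0 = 1·1 = 1.
  j = 1: C(6,1)·(2)^1 = 6·2 = 12.
  j = 2: C(6,2)·(2)^2 = 15·4 = 60.
  V_q(n, t) = 1 + 12 + 60 = 73.
Step 2: q^n = 3^6 = 729.
Step 3: Hamming bound ⌊q^n / V_q(n,t)⌋ = ⌊729/73⌋ = 9.
Step 4: Compare |C| = 15 to 9: violated.
The claimed |C| lies above the Hamming bound, so no 3-ary code of length 6 with d ≥ 5 can have 15 codewords.


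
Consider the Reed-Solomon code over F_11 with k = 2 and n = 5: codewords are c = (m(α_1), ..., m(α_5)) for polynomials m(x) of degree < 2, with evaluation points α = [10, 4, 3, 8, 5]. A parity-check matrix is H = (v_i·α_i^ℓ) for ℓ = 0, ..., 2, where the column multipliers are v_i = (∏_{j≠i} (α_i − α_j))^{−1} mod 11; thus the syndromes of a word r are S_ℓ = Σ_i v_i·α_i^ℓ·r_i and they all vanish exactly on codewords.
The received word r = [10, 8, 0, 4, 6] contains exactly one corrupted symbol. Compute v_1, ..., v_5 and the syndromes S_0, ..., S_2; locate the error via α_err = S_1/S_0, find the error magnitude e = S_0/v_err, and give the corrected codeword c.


S = (3, 1, 4), error at position 2, error magnitude e = 5, c = [10, 3, 0, 4, 6].

Step 1: column multipliers v_i = (∏_{j≠i}(α_i − α_j))^{−1} mod 11.
  i = 1 (α = 10): (10−4)(10−3)(10−8)(10−5) = 6·7·2·5 = 420 ≡ 2, so v_1 = 2^{−1} = 6 (mod 11).
  i = 2 (α = 4): (4−10)(4−3)(4−8)(4−5) = (−6)·1·(−4)·(−1) = −24 ≡ 9, so v_2 = 9^{−1} = 5 (mod 11).
  i = 3 (α = 3): (3−10)(3−4)(3−8)(3−5) = (−7)·(−1)·(−5)·(−2) = 70 ≡ 4, so v_3 = 4^{−1} = 3 (mod 11).
  i = 4 (α = 8): (8−10)(8−4)(8−3)(8−5) = (−2)·4·5·3 = −120 ≡ 1, so v_4 = 1^{−1} = 1 (mod 11).
  i = 5 (α = 5): (5−10)(5−4)(5−3)(5−8) = (−5)·1·2·(−3) = 30 ≡ 8, so v_5 = 8^{−1} = 7 (mod 11).
  v = [6, 5, 3, 1, 7].
Step 2: syndromes of r = [10, 8, 0, 4, 6] (all sums mod 11).
  S_0 = Σ v_i r_i = 6·10 + 5·8 + 3·0 + 1·4 + 7·6 = 146 ≡ 3.
  S_1 = Σ v_i α_i r_i = 6·10·10 + 5·4·8 + 3·3·0 + 1·8·4 + 7·5·6 = 1002 ≡ 1.
  α_i^2 mod 11 = [1, 5, 9, 9, 3].
  S_2 = Σ v_i α_i^2 r_i = 6·1·10 + 5·5·8 + 3·9·0 + 1·9·4 + 7·3·6 = 422 ≡ 4.
  S = (3, 1, 4) ≠ 0, so r is not a codeword (an error is present).
Step 3: locate the error. For a single error e at position i, S_ℓ = v_i·e·α_i^ℓ, so α_err = S_1/S_0.
  S_0^{−1} = 3^{−1} = 4 (mod 11), so α_err = 1·4 = 4 ≡ 4 = α_2. Error position i = 2.
  Consistency check: S_2/S_1 = 4·1 = 4 ≡ 4 = α_err ✓ (single-error assumption holds).
Step 4: error magnitude e = S_0/v_2 = S_0·∏_{j≠2}(α_2 − α_j) = 3·9 = 27 ≡ 5 (mod 11).
Step 5: correct position 2: c_2 = r_2 − e = 8 − 5 ≡ 3 (mod 11). Hence c = [10, 3, 0, 4, 6].
  Check: interpolating c through the α_i gives m(x) = 2 + 3·x (degree < 2) with m(α_i) = c_i for every i, so c is indeed a codeword.


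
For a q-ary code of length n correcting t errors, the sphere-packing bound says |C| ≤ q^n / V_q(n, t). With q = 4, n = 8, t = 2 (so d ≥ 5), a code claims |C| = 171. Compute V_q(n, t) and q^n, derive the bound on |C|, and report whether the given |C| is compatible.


V_q(n, t) = 277, q^n = 65536, Hamming bound = 236, |C| = 171 ≤ bound (satisfied).

Step 1: Compute V_q(n, t) = Σ_{j=0}^2 C(n, j) (q−1)^j.
  j = 0: C(8,0)·(3)^0 = 1·1 = 1.
  j = 1: C(8,1)·(3)^1 = 8·3 = 24.
  j = 2: C(8,2)·(3)^2 = 28·9 = 252.
  V_q(n, t) = 1 + 24 + 252 = 277.
Step 2: q^n = 4^8 = 65536.
Step 3: Hamming bound ⌊q^n / V_q(n,t)⌋ = ⌊65536/277⌋ = 236.
Step 4: Compare |C| = 171 to 236: satisfied.
The claimed |C| lies below the Hamming bound.


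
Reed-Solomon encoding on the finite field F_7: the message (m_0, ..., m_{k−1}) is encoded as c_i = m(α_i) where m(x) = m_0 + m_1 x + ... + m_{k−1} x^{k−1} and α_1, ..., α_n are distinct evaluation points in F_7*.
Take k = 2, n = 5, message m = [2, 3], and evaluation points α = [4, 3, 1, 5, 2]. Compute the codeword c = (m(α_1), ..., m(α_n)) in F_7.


c = [0, 4, 5, 3, 1]

Message polynomial: m(x) = 2 + 3·x (mod 7).
For each evaluation point α_i, compute m(α_i) mod 7:
  α_1 = 4: Horner steps 3 → 0, so m(4) = 0.
  α_2 = 3: Horner steps 3 → 4, so m(3) = 4.
  α_3 = 1: Horner steps 3 → 5, so m(1) = 5.
  α_4 = 5: Horner steps 3 → 3, so m(5) = 3.
  α_5 = 2: Horner steps 3 → 1, so m(2) = 1.
Codeword c = [0, 4, 5, 3, 1] ∈ F_7^5.
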